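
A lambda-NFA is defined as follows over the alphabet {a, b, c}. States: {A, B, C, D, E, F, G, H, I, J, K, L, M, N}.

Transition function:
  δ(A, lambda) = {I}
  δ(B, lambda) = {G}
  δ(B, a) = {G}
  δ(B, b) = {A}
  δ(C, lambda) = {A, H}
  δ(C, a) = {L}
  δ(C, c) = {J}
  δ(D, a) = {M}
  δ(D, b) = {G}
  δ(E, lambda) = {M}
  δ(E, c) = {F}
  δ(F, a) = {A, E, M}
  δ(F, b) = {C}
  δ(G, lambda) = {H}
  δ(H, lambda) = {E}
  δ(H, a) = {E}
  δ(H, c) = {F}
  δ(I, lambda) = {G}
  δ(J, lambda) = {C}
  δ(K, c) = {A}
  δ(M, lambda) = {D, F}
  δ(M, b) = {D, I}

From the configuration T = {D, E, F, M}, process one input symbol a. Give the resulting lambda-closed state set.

{A, D, E, F, G, H, I, M}

D on a → {M}.
F on a → {A, E, M}.
No a-transition from E, M.
Union after reading a: {A, E, M}.
Now take the lambda-closure:
From A via lambda: add I.
From M via lambda: add D, F.
From I via lambda: add G.
From G via lambda: add H.
No new states can be added; the closed set is {A, D, E, F, G, H, I, M}.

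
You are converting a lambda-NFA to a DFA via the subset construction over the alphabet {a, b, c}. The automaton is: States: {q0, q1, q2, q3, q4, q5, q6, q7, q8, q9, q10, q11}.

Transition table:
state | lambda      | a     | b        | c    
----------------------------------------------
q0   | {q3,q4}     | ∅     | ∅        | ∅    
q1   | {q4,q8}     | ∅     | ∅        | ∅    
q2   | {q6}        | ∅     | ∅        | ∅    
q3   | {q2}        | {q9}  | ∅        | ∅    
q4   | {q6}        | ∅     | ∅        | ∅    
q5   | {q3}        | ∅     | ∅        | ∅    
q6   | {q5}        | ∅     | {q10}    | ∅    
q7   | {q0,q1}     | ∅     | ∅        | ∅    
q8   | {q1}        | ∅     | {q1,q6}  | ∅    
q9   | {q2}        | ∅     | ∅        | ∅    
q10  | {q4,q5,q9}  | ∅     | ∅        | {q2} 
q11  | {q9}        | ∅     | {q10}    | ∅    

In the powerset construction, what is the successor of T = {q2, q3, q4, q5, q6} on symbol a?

{q2, q3, q5, q6, q9}

q3 on a → {q9}.
No a-transition from q2, q4, q5, q6.
Union after reading a: {q9}.
Now take the lambda-closure:
From q9 via lambda: add q2.
From q2 via lambda: add q6.
From q6 via lambda: add q5.
From q5 via lambda: add q3.
No new states can be added; the closed set is {q2, q3, q5, q6, q9}.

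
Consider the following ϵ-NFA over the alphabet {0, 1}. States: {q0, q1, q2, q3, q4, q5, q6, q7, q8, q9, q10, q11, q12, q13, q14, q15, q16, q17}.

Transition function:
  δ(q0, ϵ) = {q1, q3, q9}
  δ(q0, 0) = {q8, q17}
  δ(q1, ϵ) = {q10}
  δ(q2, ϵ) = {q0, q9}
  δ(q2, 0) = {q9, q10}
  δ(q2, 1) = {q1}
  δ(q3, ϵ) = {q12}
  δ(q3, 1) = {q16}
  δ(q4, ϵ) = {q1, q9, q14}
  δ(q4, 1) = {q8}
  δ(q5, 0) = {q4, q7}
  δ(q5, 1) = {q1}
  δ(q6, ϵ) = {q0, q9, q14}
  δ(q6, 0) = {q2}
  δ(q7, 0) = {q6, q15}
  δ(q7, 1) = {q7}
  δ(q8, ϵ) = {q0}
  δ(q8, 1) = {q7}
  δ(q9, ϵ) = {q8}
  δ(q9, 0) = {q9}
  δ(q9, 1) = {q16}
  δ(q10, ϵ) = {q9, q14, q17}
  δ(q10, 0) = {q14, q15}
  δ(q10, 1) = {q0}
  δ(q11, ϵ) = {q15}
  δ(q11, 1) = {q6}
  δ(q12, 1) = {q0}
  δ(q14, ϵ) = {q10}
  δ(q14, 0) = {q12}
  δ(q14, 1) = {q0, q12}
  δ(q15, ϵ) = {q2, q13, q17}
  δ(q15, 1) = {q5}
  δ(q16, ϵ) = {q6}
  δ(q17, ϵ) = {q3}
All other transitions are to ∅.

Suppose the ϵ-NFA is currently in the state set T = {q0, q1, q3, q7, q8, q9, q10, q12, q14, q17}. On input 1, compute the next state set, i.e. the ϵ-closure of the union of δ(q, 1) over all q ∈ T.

q3 on 1 → {q16}.
q7 on 1 → {q7}.
q8 on 1 → {q7}.
q9 on 1 → {q16}.
q10 on 1 → {q0}.
q12 on 1 → {q0}.
q14 on 1 → {q0, q12}.
No 1-transition from q0, q1, q17.
Union after reading 1: {q0, q7, q12, q16}.
Now take the ϵ-closure:
From q0 via ϵ: add q1, q3, q9.
From q16 via ϵ: add q6.
From q1 via ϵ: add q10.
From q6 via ϵ: add q14.
From q9 via ϵ: add q8.
From q10 via ϵ: add q17.
No new states can be added; the closed set is {q0, q1, q3, q6, q7, q8, q9, q10, q12, q14, q16, q17}.

{q0, q1, q3, q6, q7, q8, q9, q10, q12, q14, q16, q17}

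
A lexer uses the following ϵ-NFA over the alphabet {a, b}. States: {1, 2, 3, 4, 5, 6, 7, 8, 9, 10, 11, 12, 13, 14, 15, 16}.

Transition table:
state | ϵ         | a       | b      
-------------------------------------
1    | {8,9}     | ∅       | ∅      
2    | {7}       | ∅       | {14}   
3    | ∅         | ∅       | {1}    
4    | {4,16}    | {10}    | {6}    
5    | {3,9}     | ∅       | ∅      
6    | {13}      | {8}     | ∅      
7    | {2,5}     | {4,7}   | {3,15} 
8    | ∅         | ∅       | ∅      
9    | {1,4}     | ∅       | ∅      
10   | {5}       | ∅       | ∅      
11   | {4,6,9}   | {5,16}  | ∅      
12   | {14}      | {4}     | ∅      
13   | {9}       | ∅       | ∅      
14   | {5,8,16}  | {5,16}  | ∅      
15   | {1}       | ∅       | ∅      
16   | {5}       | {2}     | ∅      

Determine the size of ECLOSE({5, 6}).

Start with {5, 6}.
From 5 via ϵ: add 3, 9.
From 6 via ϵ: add 13.
From 9 via ϵ: add 1, 4.
From 1 via ϵ: add 8.
From 4 via ϵ: add 16.
ϵ-closure = {1, 3, 4, 5, 6, 8, 9, 13, 16}, which has 9 states.

9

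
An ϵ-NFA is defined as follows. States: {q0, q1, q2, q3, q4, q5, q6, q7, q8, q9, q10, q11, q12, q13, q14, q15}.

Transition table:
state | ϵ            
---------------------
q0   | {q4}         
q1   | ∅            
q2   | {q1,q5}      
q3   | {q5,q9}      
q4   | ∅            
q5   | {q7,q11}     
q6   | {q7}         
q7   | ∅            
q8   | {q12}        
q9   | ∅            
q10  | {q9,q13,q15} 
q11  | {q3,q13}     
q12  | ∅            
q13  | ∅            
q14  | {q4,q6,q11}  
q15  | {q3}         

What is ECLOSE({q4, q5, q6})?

Start with {q4, q5, q6}.
From q5 via ϵ: add q7, q11.
From q11 via ϵ: add q3, q13.
From q3 via ϵ: add q9.
No new states can be added; the closed set is {q3, q4, q5, q6, q7, q9, q11, q13}.

{q3, q4, q5, q6, q7, q9, q11, q13}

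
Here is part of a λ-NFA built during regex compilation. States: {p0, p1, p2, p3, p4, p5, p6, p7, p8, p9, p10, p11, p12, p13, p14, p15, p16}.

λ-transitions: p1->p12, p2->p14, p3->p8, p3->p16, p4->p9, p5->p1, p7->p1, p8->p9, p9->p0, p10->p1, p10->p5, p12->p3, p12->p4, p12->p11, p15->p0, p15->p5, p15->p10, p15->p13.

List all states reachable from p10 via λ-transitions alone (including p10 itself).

Start with {p10}.
From p10 via λ: add p1, p5.
From p1 via λ: add p12.
From p12 via λ: add p3, p4, p11.
From p3 via λ: add p8, p16.
From p4 via λ: add p9.
From p9 via λ: add p0.
No new states can be added; the closed set is {p0, p1, p3, p4, p5, p8, p9, p10, p11, p12, p16}.

{p0, p1, p3, p4, p5, p8, p9, p10, p11, p12, p16}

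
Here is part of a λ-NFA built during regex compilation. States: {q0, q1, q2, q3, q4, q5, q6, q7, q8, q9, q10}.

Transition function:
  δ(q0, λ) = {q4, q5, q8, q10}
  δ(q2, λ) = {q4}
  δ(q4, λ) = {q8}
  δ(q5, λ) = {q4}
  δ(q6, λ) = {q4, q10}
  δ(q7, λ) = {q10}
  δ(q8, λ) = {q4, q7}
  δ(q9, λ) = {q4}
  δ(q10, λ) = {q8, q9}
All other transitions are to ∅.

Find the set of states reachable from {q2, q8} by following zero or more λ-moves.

{q2, q4, q7, q8, q9, q10}

Start with {q2, q8}.
From q2 via λ: add q4.
From q8 via λ: add q7.
From q7 via λ: add q10.
From q10 via λ: add q9.
No new states can be added; the closed set is {q2, q4, q7, q8, q9, q10}.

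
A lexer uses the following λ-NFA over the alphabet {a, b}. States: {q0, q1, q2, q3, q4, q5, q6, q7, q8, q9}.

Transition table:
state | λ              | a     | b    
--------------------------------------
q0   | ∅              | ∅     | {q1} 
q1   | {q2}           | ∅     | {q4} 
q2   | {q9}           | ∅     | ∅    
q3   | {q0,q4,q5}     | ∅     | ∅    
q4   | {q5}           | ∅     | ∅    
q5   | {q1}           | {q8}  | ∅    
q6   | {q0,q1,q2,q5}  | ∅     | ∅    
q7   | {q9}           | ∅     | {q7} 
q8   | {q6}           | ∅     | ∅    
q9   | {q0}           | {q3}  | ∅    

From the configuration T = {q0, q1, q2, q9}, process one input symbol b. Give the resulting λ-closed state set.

{q0, q1, q2, q4, q5, q9}

q0 on b → {q1}.
q1 on b → {q4}.
No b-transition from q2, q9.
Union after reading b: {q1, q4}.
Now take the λ-closure:
From q1 via λ: add q2.
From q4 via λ: add q5.
From q2 via λ: add q9.
From q9 via λ: add q0.
No new states can be added; the closed set is {q0, q1, q2, q4, q5, q9}.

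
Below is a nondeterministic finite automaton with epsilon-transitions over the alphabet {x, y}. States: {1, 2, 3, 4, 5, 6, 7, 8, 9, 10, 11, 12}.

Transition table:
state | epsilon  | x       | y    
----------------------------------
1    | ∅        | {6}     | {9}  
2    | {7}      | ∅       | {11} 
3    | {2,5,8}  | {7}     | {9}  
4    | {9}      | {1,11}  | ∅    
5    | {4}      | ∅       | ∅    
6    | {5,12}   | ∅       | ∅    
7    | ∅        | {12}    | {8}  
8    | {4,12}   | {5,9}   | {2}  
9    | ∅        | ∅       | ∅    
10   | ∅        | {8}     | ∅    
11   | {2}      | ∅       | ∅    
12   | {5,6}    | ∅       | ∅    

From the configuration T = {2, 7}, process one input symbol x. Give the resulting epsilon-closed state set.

{4, 5, 6, 9, 12}

7 on x → {12}.
No x-transition from 2.
Union after reading x: {12}.
Now take the epsilon-closure:
From 12 via epsilon: add 5, 6.
From 5 via epsilon: add 4.
From 4 via epsilon: add 9.
No new states can be added; the closed set is {4, 5, 6, 9, 12}.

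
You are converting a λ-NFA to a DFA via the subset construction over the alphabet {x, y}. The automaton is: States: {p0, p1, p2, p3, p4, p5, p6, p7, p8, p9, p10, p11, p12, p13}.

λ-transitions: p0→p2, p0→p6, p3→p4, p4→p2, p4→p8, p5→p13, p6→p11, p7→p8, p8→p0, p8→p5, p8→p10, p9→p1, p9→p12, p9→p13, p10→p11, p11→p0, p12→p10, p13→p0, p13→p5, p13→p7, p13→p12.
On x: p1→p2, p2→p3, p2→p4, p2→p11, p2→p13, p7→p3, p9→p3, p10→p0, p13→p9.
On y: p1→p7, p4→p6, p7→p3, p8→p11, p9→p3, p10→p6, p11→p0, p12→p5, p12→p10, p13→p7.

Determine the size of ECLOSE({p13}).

10

Start with {p13}.
From p13 via λ: add p0, p5, p7, p12.
From p0 via λ: add p2, p6.
From p7 via λ: add p8.
From p12 via λ: add p10.
From p6 via λ: add p11.
λ-closure = {p0, p2, p5, p6, p7, p8, p10, p11, p12, p13}, which has 10 states.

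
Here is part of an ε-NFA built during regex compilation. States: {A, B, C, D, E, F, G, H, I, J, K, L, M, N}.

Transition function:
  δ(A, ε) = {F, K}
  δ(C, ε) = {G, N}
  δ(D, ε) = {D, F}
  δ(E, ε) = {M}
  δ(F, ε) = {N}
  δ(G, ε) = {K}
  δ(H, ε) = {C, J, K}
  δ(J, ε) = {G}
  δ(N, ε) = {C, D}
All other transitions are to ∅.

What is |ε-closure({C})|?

6

Start with {C}.
From C via ε: add G, N.
From G via ε: add K.
From N via ε: add D.
From D via ε: add F.
ε-closure = {C, D, F, G, K, N}, which has 6 states.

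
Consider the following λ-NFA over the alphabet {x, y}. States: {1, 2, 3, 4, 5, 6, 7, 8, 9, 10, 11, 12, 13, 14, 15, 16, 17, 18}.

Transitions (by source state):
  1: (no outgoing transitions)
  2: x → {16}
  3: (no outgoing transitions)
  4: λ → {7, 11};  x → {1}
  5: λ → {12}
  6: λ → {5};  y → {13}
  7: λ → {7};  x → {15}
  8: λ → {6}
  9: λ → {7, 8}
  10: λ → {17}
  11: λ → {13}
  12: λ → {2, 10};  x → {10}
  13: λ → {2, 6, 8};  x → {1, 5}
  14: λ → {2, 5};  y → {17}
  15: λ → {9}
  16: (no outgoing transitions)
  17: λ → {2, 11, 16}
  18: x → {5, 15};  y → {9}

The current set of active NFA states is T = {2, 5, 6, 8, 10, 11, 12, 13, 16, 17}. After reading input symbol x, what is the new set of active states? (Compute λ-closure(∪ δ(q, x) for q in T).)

{1, 2, 5, 6, 8, 10, 11, 12, 13, 16, 17}

2 on x → {16}.
12 on x → {10}.
13 on x → {1, 5}.
No x-transition from 5, 6, 8, 10, 11, 16, 17.
Union after reading x: {1, 5, 10, 16}.
Now take the λ-closure:
From 5 via λ: add 12.
From 10 via λ: add 17.
From 12 via λ: add 2.
From 17 via λ: add 11.
From 11 via λ: add 13.
From 13 via λ: add 6, 8.
No new states can be added; the closed set is {1, 2, 5, 6, 8, 10, 11, 12, 13, 16, 17}.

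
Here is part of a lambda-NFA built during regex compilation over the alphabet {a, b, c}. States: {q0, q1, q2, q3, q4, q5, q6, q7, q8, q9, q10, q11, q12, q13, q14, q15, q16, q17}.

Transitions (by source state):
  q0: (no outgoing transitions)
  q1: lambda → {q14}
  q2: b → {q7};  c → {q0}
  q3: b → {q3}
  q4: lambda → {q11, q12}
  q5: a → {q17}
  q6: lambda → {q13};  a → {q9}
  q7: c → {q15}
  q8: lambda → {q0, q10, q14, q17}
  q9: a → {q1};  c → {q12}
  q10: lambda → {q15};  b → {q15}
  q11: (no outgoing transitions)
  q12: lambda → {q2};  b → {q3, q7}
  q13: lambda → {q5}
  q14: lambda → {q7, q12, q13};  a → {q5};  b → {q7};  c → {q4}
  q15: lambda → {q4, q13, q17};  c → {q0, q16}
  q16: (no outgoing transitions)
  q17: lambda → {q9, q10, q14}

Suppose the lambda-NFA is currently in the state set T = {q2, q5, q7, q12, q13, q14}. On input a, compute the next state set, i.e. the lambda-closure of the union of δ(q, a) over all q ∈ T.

q5 on a → {q17}.
q14 on a → {q5}.
No a-transition from q2, q7, q12, q13.
Union after reading a: {q5, q17}.
Now take the lambda-closure:
From q17 via lambda: add q9, q10, q14.
From q10 via lambda: add q15.
From q14 via lambda: add q7, q12, q13.
From q12 via lambda: add q2.
From q15 via lambda: add q4.
From q4 via lambda: add q11.
No new states can be added; the closed set is {q2, q4, q5, q7, q9, q10, q11, q12, q13, q14, q15, q17}.

{q2, q4, q5, q7, q9, q10, q11, q12, q13, q14, q15, q17}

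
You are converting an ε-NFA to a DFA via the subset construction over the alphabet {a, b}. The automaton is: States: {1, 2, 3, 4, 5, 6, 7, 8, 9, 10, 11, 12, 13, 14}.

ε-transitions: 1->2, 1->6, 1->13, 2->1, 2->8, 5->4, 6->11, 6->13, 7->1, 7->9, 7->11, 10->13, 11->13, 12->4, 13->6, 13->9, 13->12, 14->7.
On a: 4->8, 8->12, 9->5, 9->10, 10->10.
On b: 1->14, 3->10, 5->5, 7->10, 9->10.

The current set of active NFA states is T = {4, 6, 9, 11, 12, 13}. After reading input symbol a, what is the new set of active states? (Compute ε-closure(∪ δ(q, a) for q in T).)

{4, 5, 6, 8, 9, 10, 11, 12, 13}

4 on a → {8}.
9 on a → {5, 10}.
No a-transition from 6, 11, 12, 13.
Union after reading a: {5, 8, 10}.
Now take the ε-closure:
From 5 via ε: add 4.
From 10 via ε: add 13.
From 13 via ε: add 6, 9, 12.
From 6 via ε: add 11.
No new states can be added; the closed set is {4, 5, 6, 8, 9, 10, 11, 12, 13}.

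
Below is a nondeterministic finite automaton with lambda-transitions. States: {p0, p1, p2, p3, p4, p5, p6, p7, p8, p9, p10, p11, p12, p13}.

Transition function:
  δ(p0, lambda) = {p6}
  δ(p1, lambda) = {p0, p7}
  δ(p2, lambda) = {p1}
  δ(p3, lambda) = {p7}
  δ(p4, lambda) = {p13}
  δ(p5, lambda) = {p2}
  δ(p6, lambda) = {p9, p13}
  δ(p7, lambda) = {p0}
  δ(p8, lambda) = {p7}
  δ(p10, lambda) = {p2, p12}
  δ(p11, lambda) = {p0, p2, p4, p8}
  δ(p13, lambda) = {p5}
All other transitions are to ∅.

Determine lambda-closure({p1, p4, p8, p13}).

Start with {p1, p4, p8, p13}.
From p1 via lambda: add p0, p7.
From p13 via lambda: add p5.
From p0 via lambda: add p6.
From p5 via lambda: add p2.
From p6 via lambda: add p9.
No new states can be added; the closed set is {p0, p1, p2, p4, p5, p6, p7, p8, p9, p13}.

{p0, p1, p2, p4, p5, p6, p7, p8, p9, p13}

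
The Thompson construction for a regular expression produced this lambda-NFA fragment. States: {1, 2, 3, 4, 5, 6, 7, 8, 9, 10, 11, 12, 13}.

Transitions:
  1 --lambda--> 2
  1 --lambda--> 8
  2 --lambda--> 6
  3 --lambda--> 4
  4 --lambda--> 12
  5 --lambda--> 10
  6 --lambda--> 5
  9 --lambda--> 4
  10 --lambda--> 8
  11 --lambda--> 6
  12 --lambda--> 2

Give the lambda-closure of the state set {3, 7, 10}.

Start with {3, 7, 10}.
From 3 via lambda: add 4.
From 10 via lambda: add 8.
From 4 via lambda: add 12.
From 12 via lambda: add 2.
From 2 via lambda: add 6.
From 6 via lambda: add 5.
No new states can be added; the closed set is {2, 3, 4, 5, 6, 7, 8, 10, 12}.

{2, 3, 4, 5, 6, 7, 8, 10, 12}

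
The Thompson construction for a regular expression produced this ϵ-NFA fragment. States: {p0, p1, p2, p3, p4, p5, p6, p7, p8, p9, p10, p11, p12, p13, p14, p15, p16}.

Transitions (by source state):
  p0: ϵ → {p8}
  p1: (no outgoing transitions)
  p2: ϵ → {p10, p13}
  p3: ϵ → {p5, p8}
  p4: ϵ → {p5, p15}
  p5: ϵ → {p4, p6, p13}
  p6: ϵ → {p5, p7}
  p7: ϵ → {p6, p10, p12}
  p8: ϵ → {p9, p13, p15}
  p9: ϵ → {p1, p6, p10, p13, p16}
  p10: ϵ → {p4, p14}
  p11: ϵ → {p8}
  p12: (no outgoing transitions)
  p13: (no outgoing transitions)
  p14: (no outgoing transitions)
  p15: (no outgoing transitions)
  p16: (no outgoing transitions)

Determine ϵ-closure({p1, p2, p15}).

{p1, p2, p4, p5, p6, p7, p10, p12, p13, p14, p15}

Start with {p1, p2, p15}.
From p2 via ϵ: add p10, p13.
From p10 via ϵ: add p4, p14.
From p4 via ϵ: add p5.
From p5 via ϵ: add p6.
From p6 via ϵ: add p7.
From p7 via ϵ: add p12.
No new states can be added; the closed set is {p1, p2, p4, p5, p6, p7, p10, p12, p13, p14, p15}.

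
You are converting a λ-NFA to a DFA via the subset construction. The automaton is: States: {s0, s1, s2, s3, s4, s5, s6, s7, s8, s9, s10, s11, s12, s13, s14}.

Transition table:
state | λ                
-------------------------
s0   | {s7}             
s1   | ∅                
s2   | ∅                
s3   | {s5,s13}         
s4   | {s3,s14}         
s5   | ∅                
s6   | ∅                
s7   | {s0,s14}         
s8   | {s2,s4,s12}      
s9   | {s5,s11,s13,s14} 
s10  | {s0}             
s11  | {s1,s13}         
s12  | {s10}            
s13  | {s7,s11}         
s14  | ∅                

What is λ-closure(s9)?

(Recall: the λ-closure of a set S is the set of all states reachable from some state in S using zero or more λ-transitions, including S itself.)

Start with {s9}.
From s9 via λ: add s5, s11, s13, s14.
From s11 via λ: add s1.
From s13 via λ: add s7.
From s7 via λ: add s0.
No new states can be added; the closed set is {s0, s1, s5, s7, s9, s11, s13, s14}.

{s0, s1, s5, s7, s9, s11, s13, s14}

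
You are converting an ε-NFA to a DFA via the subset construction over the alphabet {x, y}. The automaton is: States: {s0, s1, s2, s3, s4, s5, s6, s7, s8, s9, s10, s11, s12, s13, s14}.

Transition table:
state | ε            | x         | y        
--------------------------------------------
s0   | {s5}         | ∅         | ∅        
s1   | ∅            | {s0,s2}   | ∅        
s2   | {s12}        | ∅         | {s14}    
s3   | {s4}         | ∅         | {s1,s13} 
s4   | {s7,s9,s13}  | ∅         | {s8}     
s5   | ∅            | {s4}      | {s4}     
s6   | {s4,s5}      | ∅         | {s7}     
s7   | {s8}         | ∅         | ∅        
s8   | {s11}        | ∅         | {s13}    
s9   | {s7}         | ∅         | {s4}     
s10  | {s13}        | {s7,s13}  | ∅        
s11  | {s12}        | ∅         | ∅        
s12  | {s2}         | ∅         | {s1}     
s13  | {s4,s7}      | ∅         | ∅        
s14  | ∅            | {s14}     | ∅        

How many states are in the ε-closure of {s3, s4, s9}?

9

Start with {s3, s4, s9}.
From s4 via ε: add s7, s13.
From s7 via ε: add s8.
From s8 via ε: add s11.
From s11 via ε: add s12.
From s12 via ε: add s2.
ε-closure = {s2, s3, s4, s7, s8, s9, s11, s12, s13}, which has 9 states.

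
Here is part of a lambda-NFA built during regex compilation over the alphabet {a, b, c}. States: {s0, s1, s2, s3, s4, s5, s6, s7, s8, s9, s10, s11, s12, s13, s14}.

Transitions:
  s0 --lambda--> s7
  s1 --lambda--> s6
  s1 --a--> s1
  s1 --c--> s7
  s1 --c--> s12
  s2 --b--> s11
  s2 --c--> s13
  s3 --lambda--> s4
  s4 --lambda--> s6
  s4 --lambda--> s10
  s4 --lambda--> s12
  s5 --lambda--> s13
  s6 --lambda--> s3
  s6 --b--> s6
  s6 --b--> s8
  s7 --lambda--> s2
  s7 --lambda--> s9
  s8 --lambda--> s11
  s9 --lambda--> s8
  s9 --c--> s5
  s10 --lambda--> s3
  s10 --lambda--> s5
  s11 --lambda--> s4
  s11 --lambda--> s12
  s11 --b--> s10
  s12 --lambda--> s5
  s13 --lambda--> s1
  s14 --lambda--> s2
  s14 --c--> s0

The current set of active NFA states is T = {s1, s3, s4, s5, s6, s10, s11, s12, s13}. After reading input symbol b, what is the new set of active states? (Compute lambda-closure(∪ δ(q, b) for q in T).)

{s1, s3, s4, s5, s6, s8, s10, s11, s12, s13}

s6 on b → {s6, s8}.
s11 on b → {s10}.
No b-transition from s1, s3, s4, s5, s10, s12, s13.
Union after reading b: {s6, s8, s10}.
Now take the lambda-closure:
From s6 via lambda: add s3.
From s8 via lambda: add s11.
From s10 via lambda: add s5.
From s3 via lambda: add s4.
From s5 via lambda: add s13.
From s11 via lambda: add s12.
From s13 via lambda: add s1.
No new states can be added; the closed set is {s1, s3, s4, s5, s6, s8, s10, s11, s12, s13}.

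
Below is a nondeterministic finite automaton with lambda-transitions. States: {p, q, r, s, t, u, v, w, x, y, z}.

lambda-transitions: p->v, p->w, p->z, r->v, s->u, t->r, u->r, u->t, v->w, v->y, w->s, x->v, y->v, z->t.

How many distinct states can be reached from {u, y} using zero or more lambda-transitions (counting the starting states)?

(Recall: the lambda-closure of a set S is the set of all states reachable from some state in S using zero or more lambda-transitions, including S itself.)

7

Start with {u, y}.
From u via lambda: add r, t.
From y via lambda: add v.
From v via lambda: add w.
From w via lambda: add s.
lambda-closure = {r, s, t, u, v, w, y}, which has 7 states.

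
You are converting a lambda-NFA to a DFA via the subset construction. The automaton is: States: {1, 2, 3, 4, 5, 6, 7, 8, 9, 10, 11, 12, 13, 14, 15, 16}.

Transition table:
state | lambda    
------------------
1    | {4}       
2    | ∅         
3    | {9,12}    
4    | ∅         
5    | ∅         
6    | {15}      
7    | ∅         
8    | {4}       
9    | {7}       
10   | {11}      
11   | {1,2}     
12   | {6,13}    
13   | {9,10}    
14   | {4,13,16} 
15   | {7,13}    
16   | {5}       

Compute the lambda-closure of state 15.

Start with {15}.
From 15 via lambda: add 7, 13.
From 13 via lambda: add 9, 10.
From 10 via lambda: add 11.
From 11 via lambda: add 1, 2.
From 1 via lambda: add 4.
No new states can be added; the closed set is {1, 2, 4, 7, 9, 10, 11, 13, 15}.

{1, 2, 4, 7, 9, 10, 11, 13, 15}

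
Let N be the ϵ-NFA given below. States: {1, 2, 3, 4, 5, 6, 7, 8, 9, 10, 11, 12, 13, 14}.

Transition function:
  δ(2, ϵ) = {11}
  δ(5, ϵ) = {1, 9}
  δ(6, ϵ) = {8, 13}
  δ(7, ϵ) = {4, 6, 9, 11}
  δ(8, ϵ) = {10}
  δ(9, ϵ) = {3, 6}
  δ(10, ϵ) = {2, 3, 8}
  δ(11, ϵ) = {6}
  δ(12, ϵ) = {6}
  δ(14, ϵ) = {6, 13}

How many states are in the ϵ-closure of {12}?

Start with {12}.
From 12 via ϵ: add 6.
From 6 via ϵ: add 8, 13.
From 8 via ϵ: add 10.
From 10 via ϵ: add 2, 3.
From 2 via ϵ: add 11.
ϵ-closure = {2, 3, 6, 8, 10, 11, 12, 13}, which has 8 states.

8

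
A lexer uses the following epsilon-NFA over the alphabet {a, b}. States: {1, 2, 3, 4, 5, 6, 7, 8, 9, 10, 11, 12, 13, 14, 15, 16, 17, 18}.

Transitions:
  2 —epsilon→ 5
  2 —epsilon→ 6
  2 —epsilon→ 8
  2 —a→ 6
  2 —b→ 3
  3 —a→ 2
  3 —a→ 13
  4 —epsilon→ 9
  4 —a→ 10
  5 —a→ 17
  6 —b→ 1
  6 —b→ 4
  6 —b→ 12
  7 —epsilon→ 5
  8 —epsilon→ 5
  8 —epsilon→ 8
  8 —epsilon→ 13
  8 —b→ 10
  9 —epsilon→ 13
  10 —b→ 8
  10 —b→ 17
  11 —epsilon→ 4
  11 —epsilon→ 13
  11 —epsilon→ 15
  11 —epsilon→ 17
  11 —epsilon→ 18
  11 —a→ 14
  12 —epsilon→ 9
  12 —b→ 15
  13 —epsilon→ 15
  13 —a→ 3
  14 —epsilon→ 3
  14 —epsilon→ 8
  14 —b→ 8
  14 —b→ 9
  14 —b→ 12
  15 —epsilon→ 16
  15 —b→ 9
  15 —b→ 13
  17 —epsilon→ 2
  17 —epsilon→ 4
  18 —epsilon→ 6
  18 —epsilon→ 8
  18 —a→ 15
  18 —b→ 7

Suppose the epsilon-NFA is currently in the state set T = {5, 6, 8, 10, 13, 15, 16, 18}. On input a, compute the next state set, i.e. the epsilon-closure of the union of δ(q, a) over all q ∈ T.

5 on a → {17}.
13 on a → {3}.
18 on a → {15}.
No a-transition from 6, 8, 10, 15, 16.
Union after reading a: {3, 15, 17}.
Now take the epsilon-closure:
From 15 via epsilon: add 16.
From 17 via epsilon: add 2, 4.
From 2 via epsilon: add 5, 6, 8.
From 4 via epsilon: add 9.
From 8 via epsilon: add 13.
No new states can be added; the closed set is {2, 3, 4, 5, 6, 8, 9, 13, 15, 16, 17}.

{2, 3, 4, 5, 6, 8, 9, 13, 15, 16, 17}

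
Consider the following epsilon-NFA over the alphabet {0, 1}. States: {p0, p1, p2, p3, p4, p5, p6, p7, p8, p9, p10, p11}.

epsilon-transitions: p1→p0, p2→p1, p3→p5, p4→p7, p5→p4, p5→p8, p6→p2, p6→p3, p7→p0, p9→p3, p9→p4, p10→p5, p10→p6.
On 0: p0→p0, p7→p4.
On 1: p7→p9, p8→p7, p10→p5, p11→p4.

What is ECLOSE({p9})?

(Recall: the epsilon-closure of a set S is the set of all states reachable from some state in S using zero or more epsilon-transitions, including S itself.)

{p0, p3, p4, p5, p7, p8, p9}

Start with {p9}.
From p9 via epsilon: add p3, p4.
From p3 via epsilon: add p5.
From p4 via epsilon: add p7.
From p5 via epsilon: add p8.
From p7 via epsilon: add p0.
No new states can be added; the closed set is {p0, p3, p4, p5, p7, p8, p9}.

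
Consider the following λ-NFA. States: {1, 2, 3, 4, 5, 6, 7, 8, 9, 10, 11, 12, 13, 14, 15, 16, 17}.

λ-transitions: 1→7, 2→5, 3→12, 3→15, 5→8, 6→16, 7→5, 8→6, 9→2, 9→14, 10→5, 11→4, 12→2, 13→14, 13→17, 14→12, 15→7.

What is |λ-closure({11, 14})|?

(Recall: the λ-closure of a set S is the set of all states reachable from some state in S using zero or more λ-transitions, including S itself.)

Start with {11, 14}.
From 11 via λ: add 4.
From 14 via λ: add 12.
From 12 via λ: add 2.
From 2 via λ: add 5.
From 5 via λ: add 8.
From 8 via λ: add 6.
From 6 via λ: add 16.
λ-closure = {2, 4, 5, 6, 8, 11, 12, 14, 16}, which has 9 states.

9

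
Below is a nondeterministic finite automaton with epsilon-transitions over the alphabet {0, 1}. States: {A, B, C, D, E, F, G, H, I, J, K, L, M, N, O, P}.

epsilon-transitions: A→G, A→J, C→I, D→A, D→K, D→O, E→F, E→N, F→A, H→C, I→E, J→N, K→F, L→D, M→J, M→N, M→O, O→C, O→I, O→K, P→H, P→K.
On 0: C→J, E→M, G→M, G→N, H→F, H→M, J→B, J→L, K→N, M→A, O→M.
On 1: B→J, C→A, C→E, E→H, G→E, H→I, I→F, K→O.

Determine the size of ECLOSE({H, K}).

10

Start with {H, K}.
From H via epsilon: add C.
From K via epsilon: add F.
From C via epsilon: add I.
From F via epsilon: add A.
From A via epsilon: add G, J.
From I via epsilon: add E.
From E via epsilon: add N.
epsilon-closure = {A, C, E, F, G, H, I, J, K, N}, which has 10 states.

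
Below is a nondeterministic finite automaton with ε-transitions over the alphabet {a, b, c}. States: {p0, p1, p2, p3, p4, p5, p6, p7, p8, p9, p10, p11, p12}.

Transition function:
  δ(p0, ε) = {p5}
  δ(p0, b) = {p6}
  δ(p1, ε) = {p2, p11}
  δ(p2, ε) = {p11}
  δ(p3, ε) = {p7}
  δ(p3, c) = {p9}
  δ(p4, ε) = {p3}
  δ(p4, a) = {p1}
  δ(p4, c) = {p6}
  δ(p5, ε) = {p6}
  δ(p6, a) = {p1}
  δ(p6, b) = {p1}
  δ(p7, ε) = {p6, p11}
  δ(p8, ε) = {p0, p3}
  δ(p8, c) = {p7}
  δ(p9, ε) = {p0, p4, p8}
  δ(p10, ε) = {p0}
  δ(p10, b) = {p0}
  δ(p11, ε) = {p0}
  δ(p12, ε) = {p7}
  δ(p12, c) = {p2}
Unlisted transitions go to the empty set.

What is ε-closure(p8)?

{p0, p3, p5, p6, p7, p8, p11}

Start with {p8}.
From p8 via ε: add p0, p3.
From p0 via ε: add p5.
From p3 via ε: add p7.
From p5 via ε: add p6.
From p7 via ε: add p11.
No new states can be added; the closed set is {p0, p3, p5, p6, p7, p8, p11}.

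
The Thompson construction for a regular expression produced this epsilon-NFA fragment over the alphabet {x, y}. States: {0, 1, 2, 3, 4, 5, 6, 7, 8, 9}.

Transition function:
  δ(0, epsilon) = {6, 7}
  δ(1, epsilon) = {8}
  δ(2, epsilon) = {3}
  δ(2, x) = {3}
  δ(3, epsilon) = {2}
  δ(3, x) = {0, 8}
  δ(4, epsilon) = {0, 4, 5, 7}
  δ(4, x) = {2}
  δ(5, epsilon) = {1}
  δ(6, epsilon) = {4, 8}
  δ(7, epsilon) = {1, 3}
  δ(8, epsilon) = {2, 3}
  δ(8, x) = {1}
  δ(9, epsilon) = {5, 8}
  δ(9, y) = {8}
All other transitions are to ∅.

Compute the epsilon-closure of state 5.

Start with {5}.
From 5 via epsilon: add 1.
From 1 via epsilon: add 8.
From 8 via epsilon: add 2, 3.
No new states can be added; the closed set is {1, 2, 3, 5, 8}.

{1, 2, 3, 5, 8}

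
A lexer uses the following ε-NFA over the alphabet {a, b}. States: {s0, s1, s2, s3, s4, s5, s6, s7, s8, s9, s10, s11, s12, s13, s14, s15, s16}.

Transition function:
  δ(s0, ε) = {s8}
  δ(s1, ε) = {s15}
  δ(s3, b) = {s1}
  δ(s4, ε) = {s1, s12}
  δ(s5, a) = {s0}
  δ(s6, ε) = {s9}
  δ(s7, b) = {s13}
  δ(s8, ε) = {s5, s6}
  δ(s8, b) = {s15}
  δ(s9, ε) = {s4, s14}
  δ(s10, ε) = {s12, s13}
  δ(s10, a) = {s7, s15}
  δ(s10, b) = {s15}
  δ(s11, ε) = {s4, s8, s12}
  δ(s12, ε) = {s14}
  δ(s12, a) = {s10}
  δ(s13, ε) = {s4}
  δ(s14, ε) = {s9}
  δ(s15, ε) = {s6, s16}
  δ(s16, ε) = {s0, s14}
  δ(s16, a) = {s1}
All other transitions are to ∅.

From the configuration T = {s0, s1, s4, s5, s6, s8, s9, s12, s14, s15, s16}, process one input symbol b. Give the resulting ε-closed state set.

{s0, s1, s4, s5, s6, s8, s9, s12, s14, s15, s16}

s8 on b → {s15}.
No b-transition from s0, s1, s4, s5, s6, s9, s12, s14, s15, s16.
Union after reading b: {s15}.
Now take the ε-closure:
From s15 via ε: add s6, s16.
From s6 via ε: add s9.
From s16 via ε: add s0, s14.
From s0 via ε: add s8.
From s9 via ε: add s4.
From s4 via ε: add s1, s12.
From s8 via ε: add s5.
No new states can be added; the closed set is {s0, s1, s4, s5, s6, s8, s9, s12, s14, s15, s16}.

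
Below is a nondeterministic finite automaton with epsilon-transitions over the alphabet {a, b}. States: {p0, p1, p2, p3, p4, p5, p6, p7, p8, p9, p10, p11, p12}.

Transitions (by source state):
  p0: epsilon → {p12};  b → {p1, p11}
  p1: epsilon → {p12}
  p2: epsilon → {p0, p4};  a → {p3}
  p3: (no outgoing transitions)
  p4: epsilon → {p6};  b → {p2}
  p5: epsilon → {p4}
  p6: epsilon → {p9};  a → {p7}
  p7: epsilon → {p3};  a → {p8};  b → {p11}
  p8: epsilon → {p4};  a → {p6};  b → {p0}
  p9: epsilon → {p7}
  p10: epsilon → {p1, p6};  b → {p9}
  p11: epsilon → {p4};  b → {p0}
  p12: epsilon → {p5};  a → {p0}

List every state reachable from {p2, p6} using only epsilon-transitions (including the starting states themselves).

Start with {p2, p6}.
From p2 via epsilon: add p0, p4.
From p6 via epsilon: add p9.
From p0 via epsilon: add p12.
From p9 via epsilon: add p7.
From p7 via epsilon: add p3.
From p12 via epsilon: add p5.
No new states can be added; the closed set is {p0, p2, p3, p4, p5, p6, p7, p9, p12}.

{p0, p2, p3, p4, p5, p6, p7, p9, p12}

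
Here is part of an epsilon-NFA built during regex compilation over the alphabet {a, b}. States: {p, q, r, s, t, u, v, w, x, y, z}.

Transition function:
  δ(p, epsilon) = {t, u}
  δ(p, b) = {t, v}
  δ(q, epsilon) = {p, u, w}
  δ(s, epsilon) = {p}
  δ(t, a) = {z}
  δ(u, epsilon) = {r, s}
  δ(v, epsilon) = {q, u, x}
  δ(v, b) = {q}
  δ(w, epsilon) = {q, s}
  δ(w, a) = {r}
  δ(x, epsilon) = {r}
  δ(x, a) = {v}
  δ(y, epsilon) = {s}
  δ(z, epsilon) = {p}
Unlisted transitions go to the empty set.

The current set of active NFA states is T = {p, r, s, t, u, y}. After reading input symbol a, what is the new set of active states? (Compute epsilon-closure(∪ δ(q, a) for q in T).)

t on a → {z}.
No a-transition from p, r, s, u, y.
Union after reading a: {z}.
Now take the epsilon-closure:
From z via epsilon: add p.
From p via epsilon: add t, u.
From u via epsilon: add r, s.
No new states can be added; the closed set is {p, r, s, t, u, z}.

{p, r, s, t, u, z}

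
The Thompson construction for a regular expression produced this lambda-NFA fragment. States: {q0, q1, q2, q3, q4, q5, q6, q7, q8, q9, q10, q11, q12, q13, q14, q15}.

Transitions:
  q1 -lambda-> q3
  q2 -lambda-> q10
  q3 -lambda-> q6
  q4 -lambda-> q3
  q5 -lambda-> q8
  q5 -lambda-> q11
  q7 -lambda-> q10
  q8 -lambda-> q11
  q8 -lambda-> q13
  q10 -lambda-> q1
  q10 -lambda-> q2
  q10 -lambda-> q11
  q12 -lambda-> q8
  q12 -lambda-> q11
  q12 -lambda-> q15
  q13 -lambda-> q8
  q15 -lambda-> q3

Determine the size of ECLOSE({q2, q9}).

Start with {q2, q9}.
From q2 via lambda: add q10.
From q10 via lambda: add q1, q11.
From q1 via lambda: add q3.
From q3 via lambda: add q6.
lambda-closure = {q1, q2, q3, q6, q9, q10, q11}, which has 7 states.

7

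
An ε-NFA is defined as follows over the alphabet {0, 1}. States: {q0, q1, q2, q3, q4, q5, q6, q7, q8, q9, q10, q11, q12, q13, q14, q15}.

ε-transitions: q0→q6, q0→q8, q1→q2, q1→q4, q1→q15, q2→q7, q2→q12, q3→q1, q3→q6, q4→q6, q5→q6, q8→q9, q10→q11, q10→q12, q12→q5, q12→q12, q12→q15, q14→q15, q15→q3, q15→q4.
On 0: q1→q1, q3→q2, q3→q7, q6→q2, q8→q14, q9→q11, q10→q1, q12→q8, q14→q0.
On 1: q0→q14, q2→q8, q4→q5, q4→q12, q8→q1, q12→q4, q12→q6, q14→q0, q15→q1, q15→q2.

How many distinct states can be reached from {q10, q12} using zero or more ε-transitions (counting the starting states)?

11

Start with {q10, q12}.
From q10 via ε: add q11.
From q12 via ε: add q5, q15.
From q5 via ε: add q6.
From q15 via ε: add q3, q4.
From q3 via ε: add q1.
From q1 via ε: add q2.
From q2 via ε: add q7.
ε-closure = {q1, q2, q3, q4, q5, q6, q7, q10, q11, q12, q15}, which has 11 states.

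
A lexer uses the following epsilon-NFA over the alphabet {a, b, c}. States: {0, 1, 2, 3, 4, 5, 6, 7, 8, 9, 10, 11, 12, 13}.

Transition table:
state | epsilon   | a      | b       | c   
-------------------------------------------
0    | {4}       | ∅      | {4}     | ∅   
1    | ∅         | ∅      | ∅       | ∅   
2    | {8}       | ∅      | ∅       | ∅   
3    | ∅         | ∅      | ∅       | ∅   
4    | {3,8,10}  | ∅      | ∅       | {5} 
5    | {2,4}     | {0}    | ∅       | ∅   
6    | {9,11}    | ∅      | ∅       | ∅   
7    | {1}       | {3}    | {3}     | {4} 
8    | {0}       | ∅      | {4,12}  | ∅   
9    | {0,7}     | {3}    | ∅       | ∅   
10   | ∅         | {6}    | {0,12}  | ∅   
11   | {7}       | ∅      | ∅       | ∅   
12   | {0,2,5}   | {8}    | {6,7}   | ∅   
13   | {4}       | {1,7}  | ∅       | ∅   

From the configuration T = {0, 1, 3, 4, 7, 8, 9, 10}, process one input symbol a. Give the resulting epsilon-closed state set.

{0, 1, 3, 4, 6, 7, 8, 9, 10, 11}

7 on a → {3}.
9 on a → {3}.
10 on a → {6}.
No a-transition from 0, 1, 3, 4, 8.
Union after reading a: {3, 6}.
Now take the epsilon-closure:
From 6 via epsilon: add 9, 11.
From 9 via epsilon: add 0, 7.
From 0 via epsilon: add 4.
From 7 via epsilon: add 1.
From 4 via epsilon: add 8, 10.
No new states can be added; the closed set is {0, 1, 3, 4, 6, 7, 8, 9, 10, 11}.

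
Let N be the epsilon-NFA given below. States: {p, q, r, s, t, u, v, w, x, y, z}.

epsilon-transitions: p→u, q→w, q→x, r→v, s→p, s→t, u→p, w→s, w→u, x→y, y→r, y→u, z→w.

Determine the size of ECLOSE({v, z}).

Start with {v, z}.
From z via epsilon: add w.
From w via epsilon: add s, u.
From s via epsilon: add p, t.
epsilon-closure = {p, s, t, u, v, w, z}, which has 7 states.

7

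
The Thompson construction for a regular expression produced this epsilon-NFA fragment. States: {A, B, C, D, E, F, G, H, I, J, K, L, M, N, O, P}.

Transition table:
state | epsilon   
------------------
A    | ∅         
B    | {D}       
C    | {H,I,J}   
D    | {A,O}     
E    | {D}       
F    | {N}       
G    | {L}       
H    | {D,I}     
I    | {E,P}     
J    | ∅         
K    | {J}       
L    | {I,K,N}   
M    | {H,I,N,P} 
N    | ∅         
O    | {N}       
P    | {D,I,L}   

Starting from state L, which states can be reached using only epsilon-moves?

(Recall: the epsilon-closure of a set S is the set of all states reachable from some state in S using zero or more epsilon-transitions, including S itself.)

Start with {L}.
From L via epsilon: add I, K, N.
From I via epsilon: add E, P.
From K via epsilon: add J.
From E via epsilon: add D.
From D via epsilon: add A, O.
No new states can be added; the closed set is {A, D, E, I, J, K, L, N, O, P}.

{A, D, E, I, J, K, L, N, O, P}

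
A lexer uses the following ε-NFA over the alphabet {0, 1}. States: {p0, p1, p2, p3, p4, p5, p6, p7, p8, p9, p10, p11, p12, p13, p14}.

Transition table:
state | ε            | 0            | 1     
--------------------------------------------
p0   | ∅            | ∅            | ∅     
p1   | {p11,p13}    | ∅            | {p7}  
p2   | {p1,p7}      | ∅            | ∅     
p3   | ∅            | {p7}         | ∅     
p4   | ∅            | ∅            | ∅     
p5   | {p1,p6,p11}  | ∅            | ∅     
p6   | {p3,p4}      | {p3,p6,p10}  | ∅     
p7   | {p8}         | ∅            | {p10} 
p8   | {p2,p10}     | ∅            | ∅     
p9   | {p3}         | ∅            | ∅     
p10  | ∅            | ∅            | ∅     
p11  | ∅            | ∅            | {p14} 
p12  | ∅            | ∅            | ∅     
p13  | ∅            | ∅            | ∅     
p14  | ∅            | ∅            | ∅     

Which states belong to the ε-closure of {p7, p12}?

{p1, p2, p7, p8, p10, p11, p12, p13}

Start with {p7, p12}.
From p7 via ε: add p8.
From p8 via ε: add p2, p10.
From p2 via ε: add p1.
From p1 via ε: add p11, p13.
No new states can be added; the closed set is {p1, p2, p7, p8, p10, p11, p12, p13}.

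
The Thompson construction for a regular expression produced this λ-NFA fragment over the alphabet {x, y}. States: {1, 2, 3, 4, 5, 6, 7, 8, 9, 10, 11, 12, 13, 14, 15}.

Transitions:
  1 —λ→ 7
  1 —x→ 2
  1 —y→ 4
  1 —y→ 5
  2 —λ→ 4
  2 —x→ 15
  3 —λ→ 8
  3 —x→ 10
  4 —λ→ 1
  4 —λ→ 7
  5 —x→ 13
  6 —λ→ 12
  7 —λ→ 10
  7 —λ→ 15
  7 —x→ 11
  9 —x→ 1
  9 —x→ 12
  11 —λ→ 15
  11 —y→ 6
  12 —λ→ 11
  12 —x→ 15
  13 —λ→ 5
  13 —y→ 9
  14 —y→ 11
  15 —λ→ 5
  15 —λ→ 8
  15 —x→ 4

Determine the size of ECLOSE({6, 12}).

Start with {6, 12}.
From 12 via λ: add 11.
From 11 via λ: add 15.
From 15 via λ: add 5, 8.
λ-closure = {5, 6, 8, 11, 12, 15}, which has 6 states.

6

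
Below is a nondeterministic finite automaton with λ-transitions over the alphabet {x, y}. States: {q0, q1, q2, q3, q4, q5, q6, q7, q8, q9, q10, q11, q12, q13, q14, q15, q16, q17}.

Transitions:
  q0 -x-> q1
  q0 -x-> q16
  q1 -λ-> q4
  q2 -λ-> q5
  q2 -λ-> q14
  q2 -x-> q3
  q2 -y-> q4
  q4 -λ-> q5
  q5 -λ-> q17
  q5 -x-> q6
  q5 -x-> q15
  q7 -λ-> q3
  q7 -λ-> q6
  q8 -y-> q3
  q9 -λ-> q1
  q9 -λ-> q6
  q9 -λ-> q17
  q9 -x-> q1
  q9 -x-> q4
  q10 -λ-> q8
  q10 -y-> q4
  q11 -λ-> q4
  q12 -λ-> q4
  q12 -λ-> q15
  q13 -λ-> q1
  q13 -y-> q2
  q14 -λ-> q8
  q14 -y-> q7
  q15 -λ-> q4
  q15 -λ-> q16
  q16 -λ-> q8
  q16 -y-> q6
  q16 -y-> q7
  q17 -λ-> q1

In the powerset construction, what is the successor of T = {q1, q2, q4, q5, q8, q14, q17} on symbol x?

q2 on x → {q3}.
q5 on x → {q6, q15}.
No x-transition from q1, q4, q8, q14, q17.
Union after reading x: {q3, q6, q15}.
Now take the λ-closure:
From q15 via λ: add q4, q16.
From q4 via λ: add q5.
From q16 via λ: add q8.
From q5 via λ: add q17.
From q17 via λ: add q1.
No new states can be added; the closed set is {q1, q3, q4, q5, q6, q8, q15, q16, q17}.

{q1, q3, q4, q5, q6, q8, q15, q16, q17}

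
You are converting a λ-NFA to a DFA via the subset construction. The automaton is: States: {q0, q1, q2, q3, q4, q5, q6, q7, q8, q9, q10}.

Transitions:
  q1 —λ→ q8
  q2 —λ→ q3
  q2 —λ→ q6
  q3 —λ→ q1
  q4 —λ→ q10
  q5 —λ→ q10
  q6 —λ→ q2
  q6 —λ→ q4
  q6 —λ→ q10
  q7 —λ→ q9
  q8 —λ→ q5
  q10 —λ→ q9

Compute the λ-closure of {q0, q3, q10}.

Start with {q0, q3, q10}.
From q3 via λ: add q1.
From q10 via λ: add q9.
From q1 via λ: add q8.
From q8 via λ: add q5.
No new states can be added; the closed set is {q0, q1, q3, q5, q8, q9, q10}.

{q0, q1, q3, q5, q8, q9, q10}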